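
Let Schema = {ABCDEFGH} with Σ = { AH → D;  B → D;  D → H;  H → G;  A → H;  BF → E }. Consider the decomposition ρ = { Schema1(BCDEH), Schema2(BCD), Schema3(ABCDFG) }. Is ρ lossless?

No

Chase test. Columns are ABCDEFGH; row i has aⱼ where attribute j ∈ Schemai, else bᵢⱼ.
Initial tableau (one row per fragment):
  row 1: b11 a2 a3 a4 a5 b16 b17 a8
  row 2: b21 a2 a3 a4 b25 b26 b27 b28
  row 3: a1 a2 a3 a4 b35 a6 a7 b38
Rows 1 and 2 agree on D; apply D→H and equate their H entries.
Rows 1 and 3 agree on D; apply D→H and equate their H entries.
Rows 1 and 2 agree on H; apply H→G and equate their G entries.
Rows 1 and 3 agree on H; apply H→G and equate their G entries.
No row becomes fully distinguished — the join is lossy.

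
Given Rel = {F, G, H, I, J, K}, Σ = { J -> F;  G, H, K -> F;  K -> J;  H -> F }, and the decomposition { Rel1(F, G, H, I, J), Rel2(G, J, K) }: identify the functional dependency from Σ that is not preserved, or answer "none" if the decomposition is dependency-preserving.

none

J → F lies within Rel1.
G, H, K → F: restricted closure across fragments reaches F.
K → J lies within Rel2.
H → F lies within Rel1.
Every dependency is enforceable on the fragments, so the decomposition is dependency-preserving.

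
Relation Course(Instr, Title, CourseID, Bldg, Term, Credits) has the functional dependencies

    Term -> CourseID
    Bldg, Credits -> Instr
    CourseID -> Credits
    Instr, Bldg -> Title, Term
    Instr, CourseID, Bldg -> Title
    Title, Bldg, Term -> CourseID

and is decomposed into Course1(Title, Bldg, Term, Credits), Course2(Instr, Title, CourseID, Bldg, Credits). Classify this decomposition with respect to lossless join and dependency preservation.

Lossless test: (Title, Bldg, Credits)⁺ = {Instr, Title, CourseID, Bldg, Term, Credits}, which contains all of one fragment — lossless.
Dependency preservation: the restricted closure of {Term} across the fragments never reaches {CourseID}, so Term → CourseID cannot be enforced without a join — not preserved.

lossless but not dependency-preserving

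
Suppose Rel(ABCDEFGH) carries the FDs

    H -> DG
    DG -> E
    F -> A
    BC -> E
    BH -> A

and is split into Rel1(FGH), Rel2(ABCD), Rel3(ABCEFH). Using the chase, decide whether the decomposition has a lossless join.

No

Chase test. Columns are ABCDEFGH; row i has aⱼ where attribute j ∈ Reli, else bᵢⱼ.
Initial tableau (one row per fragment):
  row 1: b11 b12 b13 b14 b15 a6 a7 a8
  row 2: a1 a2 a3 a4 b25 b26 b27 b28
  row 3: a1 a2 a3 b34 a5 a6 b37 a8
Rows 1 and 3 agree on H; apply H→DG and equate their DG entries.
Rows 1 and 3 agree on DG; apply DG→E and equate their E entries.
Rows 1 and 3 agree on F; apply F→A and equate their A entries.
Rows 2 and 3 agree on BC; apply BC→E and equate their E entries.
No row becomes fully distinguished — the join is lossy.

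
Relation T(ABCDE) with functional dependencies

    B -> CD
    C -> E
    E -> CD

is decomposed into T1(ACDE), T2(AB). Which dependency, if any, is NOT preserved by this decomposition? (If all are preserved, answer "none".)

B -> CD

Check B → CD: no single fragment contains all of {BCD}, and the restricted closure of {B} across the fragments never reaches {CD}.
C → E is preserved.
E → CD is preserved.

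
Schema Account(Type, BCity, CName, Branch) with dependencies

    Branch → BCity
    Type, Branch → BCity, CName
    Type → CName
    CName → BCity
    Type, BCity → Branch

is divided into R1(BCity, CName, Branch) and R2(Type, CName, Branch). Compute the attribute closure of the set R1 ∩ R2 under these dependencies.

R1 ∩ R2 = {CName, Branch}.
Branch → BCity applies, adding BCity
Closure: {BCity, CName, Branch}.

BCity, CName, Branch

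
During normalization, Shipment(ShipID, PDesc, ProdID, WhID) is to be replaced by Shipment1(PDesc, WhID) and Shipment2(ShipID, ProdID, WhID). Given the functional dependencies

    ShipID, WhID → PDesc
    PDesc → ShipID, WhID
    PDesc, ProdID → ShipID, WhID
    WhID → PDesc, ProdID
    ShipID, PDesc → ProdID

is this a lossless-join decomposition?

Common attributes: Shipment1 ∩ Shipment2 = {WhID}.
Closure of {WhID}: WhID → PDesc, ProdID applies, adding PDesc, ProdID; PDesc → ShipID, WhID applies, adding ShipID. So (WhID)⁺ = {ShipID, PDesc, ProdID, WhID}.
This closure contains every attribute of Shipment1, so Shipment1 ∩ Shipment2 → Shipment1. The join is lossless.

Yes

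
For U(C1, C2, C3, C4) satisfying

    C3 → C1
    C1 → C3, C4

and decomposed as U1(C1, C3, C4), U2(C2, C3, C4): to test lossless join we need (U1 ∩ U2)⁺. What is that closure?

C1, C3, C4

U1 ∩ U2 = {C3, C4}.
C3 → C1 applies, adding C1
Closure: {C1, C3, C4}.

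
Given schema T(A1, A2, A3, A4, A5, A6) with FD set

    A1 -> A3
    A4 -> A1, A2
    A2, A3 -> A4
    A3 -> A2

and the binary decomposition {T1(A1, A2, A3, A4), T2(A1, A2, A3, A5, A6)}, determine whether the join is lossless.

Common attributes: T1 ∩ T2 = {A1, A2, A3}.
Closure of {A1, A2, A3}: A2, A3 → A4 applies, adding A4. So (A1, A2, A3)⁺ = {A1, A2, A3, A4}.
This closure contains every attribute of T1, so T1 ∩ T2 → T1. The join is lossless.

Yes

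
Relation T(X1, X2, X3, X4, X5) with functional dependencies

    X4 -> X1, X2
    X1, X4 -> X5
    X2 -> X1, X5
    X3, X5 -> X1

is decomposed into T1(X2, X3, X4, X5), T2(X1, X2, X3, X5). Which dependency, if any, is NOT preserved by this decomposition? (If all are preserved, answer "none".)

X4 → X1, X2: restricted closure across fragments reaches X1, X2.
X1, X4 → X5: restricted closure across fragments reaches X5.
X2 → X1, X5 lies within T2.
X3, X5 → X1 lies within T2.
Every dependency is enforceable on the fragments, so the decomposition is dependency-preserving.

none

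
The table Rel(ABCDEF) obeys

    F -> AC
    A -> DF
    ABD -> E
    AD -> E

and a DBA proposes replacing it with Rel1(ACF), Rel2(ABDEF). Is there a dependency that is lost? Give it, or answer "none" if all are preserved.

none

F → AC lies within Rel1.
A → DF lies within Rel2.
ABD → E lies within Rel2.
AD → E lies within Rel2.
Every dependency is enforceable on the fragments, so the decomposition is dependency-preserving.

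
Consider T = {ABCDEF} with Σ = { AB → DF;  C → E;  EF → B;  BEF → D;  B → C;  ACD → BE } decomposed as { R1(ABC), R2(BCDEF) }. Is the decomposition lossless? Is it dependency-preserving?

lossy and not dependency-preserving

Lossless test: (BC)⁺ = {BCE}, which is a superkey of neither fragment — lossy.
Dependency preservation: the restricted closure of {AB} across the fragments never reaches {DF}, so AB → DF cannot be enforced without a join — not preserved.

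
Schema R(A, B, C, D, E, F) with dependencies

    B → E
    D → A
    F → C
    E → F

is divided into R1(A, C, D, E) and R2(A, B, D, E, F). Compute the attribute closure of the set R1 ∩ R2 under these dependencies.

R1 ∩ R2 = {A, D, E}.
E → F applies, adding F
F → C applies, adding C
Closure: {A, C, D, E, F}.

A, C, D, E, F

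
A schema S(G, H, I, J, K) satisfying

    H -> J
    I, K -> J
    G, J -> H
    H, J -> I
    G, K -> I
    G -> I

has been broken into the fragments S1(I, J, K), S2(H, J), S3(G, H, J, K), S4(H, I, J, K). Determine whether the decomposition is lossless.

Chase test. Columns are G, H, I, J, K; row i has aⱼ where attribute j ∈ Si, else bᵢⱼ.
Initial tableau (one row per fragment):
  row 1: b11 b12 a3 a4 a5
  row 2: b21 a2 b23 a4 b25
  row 3: a1 a2 b33 a4 a5
  row 4: b41 a2 a3 a4 a5
Rows 2 and 3 agree on H, J; apply H, J→I and equate their I entries.
Rows 2 and 4 agree on H, J; apply H, J→I and equate their I entries.
Row 3 is now all distinguished symbols — the join is lossless.

Yes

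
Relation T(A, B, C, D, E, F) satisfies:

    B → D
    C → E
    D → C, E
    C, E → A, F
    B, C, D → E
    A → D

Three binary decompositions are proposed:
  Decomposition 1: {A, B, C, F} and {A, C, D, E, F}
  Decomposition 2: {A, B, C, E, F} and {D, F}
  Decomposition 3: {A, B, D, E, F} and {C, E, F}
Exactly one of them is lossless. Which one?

Decomposition 1

Decomposition 1: common = {A, C, F}, closure = {A, C, D, E, F} → lossless.
Decomposition 2: common = {F}, closure = {F} → lossy.
Decomposition 3: common = {E, F}, closure = {E, F} → lossy.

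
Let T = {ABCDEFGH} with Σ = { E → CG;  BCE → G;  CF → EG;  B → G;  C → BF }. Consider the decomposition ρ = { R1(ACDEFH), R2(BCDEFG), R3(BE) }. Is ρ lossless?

Yes

Chase test. Columns are ABCDEFGH; row i has aⱼ where attribute j ∈ Ri, else bᵢⱼ.
Initial tableau (one row per fragment):
  row 1: a1 b12 a3 a4 a5 a6 b17 a8
  row 2: b21 a2 a3 a4 a5 a6 a7 b28
  row 3: b31 a2 b33 b34 a5 b36 b37 b38
Rows 1 and 2 agree on E; apply E→CG and equate their CG entries.
Rows 1 and 3 agree on E; apply E→CG and equate their CG entries.
Rows 1 and 2 agree on C; apply C→BF and equate their BF entries.
Rows 1 and 3 agree on C; apply C→BF and equate their BF entries.
Row 1 is now all distinguished symbols — the join is lossless.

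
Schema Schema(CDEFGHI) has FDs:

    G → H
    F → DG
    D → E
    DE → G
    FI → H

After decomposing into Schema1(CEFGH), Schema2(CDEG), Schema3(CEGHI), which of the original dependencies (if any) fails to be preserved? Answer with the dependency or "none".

F → DG

Check F → DG: no single fragment contains all of {DFG}, and the restricted closure of {F} across the fragments never reaches {DG}.
G → H is preserved.
D → E is preserved.
DE → G is preserved.
FI → H is preserved.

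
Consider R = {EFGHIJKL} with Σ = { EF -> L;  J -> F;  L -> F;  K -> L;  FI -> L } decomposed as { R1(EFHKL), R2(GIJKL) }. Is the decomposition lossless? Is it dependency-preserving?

lossy and not dependency-preserving

Lossless test: (KL)⁺ = {FKL}, which is a superkey of neither fragment — lossy.
Dependency preservation: the restricted closure of {J} across the fragments never reaches {F}, so J → F cannot be enforced without a join — not preserved.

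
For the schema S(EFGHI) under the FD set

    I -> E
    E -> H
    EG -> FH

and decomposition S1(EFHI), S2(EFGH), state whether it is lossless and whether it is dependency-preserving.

lossy but dependency-preserving

Lossless test: (EFH)⁺ = {EFH}, which is a superkey of neither fragment — lossy.
Dependency preservation: every FD's attributes lie within a single fragment, so each can be enforced locally — preserved.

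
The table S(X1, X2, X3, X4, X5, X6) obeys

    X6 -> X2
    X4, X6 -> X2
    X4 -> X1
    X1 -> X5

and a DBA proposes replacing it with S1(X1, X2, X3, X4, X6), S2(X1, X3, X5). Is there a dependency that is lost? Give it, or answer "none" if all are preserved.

none

X6 → X2 lies within S1.
X4, X6 → X2 lies within S1.
X4 → X1 lies within S1.
X1 → X5 lies within S2.
Every dependency is enforceable on the fragments, so the decomposition is dependency-preserving.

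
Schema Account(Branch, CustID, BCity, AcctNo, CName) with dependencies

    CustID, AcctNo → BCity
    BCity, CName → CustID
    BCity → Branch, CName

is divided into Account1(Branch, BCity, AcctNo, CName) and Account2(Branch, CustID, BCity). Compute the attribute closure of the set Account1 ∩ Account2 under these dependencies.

Account1 ∩ Account2 = {Branch, BCity}.
BCity → Branch, CName applies, adding CName
BCity, CName → CustID applies, adding CustID
Closure: {Branch, CustID, BCity, CName}.

Branch, CustID, BCity, CName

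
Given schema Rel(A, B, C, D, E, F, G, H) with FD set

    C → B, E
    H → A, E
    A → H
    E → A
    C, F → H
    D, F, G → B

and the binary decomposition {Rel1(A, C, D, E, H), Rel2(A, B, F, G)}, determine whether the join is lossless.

No

Common attributes: Rel1 ∩ Rel2 = {A}.
Closure of {A}: A → H applies, adding H; H → A, E applies, adding E. So (A)⁺ = {A, E, H}.
The closure contains neither all of Rel1 = {A, C, D, E, H} nor all of Rel2 = {A, B, F, G}, so the common attributes are not a superkey of either fragment. The join is lossy.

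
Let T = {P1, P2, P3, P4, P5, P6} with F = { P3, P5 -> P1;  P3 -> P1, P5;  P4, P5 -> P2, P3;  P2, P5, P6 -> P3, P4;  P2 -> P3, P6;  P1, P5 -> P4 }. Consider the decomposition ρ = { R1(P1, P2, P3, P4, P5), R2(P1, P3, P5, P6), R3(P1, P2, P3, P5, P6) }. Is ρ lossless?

Yes

Chase test. Columns are P1, P2, P3, P4, P5, P6; row i has aⱼ where attribute j ∈ Ri, else bᵢⱼ.
Initial tableau (one row per fragment):
  row 1: a1 a2 a3 a4 a5 b16
  row 2: a1 b22 a3 b24 a5 a6
  row 3: a1 a2 a3 b34 a5 a6
Rows 1 and 3 agree on P2; apply P2→P3, P6 and equate their P3, P6 entries.
Rows 1 and 2 agree on P1, P5; apply P1, P5→P4 and equate their P4 entries.
Rows 1 and 3 agree on P1, P5; apply P1, P5→P4 and equate their P4 entries.
Rows 1 and 2 agree on P4, P5; apply P4, P5→P2, P3 and equate their P2, P3 entries.
Row 1 is now all distinguished symbols — the join is lossless.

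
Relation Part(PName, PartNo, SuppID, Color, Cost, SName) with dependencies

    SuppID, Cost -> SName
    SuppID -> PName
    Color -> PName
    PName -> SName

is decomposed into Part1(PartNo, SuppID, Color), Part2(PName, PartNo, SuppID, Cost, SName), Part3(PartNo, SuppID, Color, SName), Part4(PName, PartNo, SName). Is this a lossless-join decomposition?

Chase test. Columns are PName, PartNo, SuppID, Color, Cost, SName; row i has aⱼ where attribute j ∈ Parti, else bᵢⱼ.
Initial tableau (one row per fragment):
  row 1: b11 a2 a3 a4 b15 b16
  row 2: a1 a2 a3 b24 a5 a6
  row 3: b31 a2 a3 a4 b35 a6
  row 4: a1 a2 b43 b44 b45 a6
Rows 1 and 2 agree on SuppID; apply SuppID→PName and equate their PName entries.
Rows 1 and 3 agree on SuppID; apply SuppID→PName and equate their PName entries.
Rows 1 and 2 agree on PName; apply PName→SName and equate their SName entries.
No row becomes fully distinguished — the join is lossy.

No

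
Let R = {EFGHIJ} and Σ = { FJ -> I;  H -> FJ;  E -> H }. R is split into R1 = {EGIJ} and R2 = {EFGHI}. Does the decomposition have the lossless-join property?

Common attributes: R1 ∩ R2 = {EGI}.
Closure of {EGI}: E → H applies, adding H; H → FJ applies, adding FJ. So (EGI)⁺ = {EFGHIJ}.
This closure contains every attribute of R1, so R1 ∩ R2 → R1. The join is lossless.

Yes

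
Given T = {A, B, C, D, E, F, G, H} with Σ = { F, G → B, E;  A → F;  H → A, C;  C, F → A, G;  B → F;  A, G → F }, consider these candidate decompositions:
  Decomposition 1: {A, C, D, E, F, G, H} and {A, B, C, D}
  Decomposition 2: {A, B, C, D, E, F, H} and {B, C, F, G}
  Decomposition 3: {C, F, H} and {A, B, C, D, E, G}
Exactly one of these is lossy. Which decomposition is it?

Decomposition 3

Decomposition 1: common = {A, C, D}, closure = {A, B, C, D, E, F, G} → lossless.
Decomposition 2: common = {B, C, F}, closure = {A, B, C, E, F, G} → lossless.
Decomposition 3: common = {C}, closure = {C} → lossy.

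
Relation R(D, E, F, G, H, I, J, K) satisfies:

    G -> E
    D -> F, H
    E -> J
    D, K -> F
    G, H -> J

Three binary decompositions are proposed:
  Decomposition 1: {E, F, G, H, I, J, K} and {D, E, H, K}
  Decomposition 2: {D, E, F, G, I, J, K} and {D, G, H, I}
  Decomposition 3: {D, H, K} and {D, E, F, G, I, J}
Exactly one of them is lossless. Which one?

Decomposition 2

Decomposition 1: common = {E, H, K}, closure = {E, H, J, K} → lossy.
Decomposition 2: common = {D, G, I}, closure = {D, E, F, G, H, I, J} → lossless.
Decomposition 3: common = {D}, closure = {D, F, H} → lossy.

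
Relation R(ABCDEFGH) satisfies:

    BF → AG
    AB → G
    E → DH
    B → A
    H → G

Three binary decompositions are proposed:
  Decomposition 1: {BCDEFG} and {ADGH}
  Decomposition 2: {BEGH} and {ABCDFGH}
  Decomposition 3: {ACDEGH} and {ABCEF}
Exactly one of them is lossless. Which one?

Decomposition 3

Decomposition 1: common = {DG}, closure = {DG} → lossy.
Decomposition 2: common = {BGH}, closure = {ABGH} → lossy.
Decomposition 3: common = {ACE}, closure = {ACDEGH} → lossless.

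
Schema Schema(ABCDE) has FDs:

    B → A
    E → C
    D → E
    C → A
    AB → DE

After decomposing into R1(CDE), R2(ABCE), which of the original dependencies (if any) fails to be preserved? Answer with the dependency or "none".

Check AB → DE: no single fragment contains all of {ABDE}, and the restricted closure of {AB} across the fragments never reaches {DE}.
B → A is preserved.
E → C is preserved.
D → E is preserved.
C → A is preserved.

AB → DE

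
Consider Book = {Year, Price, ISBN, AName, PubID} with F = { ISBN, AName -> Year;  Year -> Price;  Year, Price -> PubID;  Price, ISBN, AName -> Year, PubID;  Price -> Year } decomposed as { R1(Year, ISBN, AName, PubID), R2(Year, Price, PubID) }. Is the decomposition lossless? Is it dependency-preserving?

lossless and dependency-preserving

Lossless test: (Year, PubID)⁺ = {Year, Price, PubID}, which contains all of one fragment — lossless.
Dependency preservation: Price, ISBN, AName → Year, PubID is not contained in any single fragment, but the restricted closure of its left-hand side across the fragments still reaches the right-hand side; the remaining FDs each lie inside some fragment. All dependencies are preserved.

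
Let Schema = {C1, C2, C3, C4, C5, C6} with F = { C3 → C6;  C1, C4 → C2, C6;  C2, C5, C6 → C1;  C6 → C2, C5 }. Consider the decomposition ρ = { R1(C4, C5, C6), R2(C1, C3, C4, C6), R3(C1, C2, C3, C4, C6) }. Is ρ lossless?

Yes

Chase test. Columns are C1, C2, C3, C4, C5, C6; row i has aⱼ where attribute j ∈ Ri, else bᵢⱼ.
Initial tableau (one row per fragment):
  row 1: b11 b12 b13 a4 a5 a6
  row 2: a1 b22 a3 a4 b25 a6
  row 3: a1 a2 a3 a4 b35 a6
Rows 2 and 3 agree on C1, C4; apply C1, C4→C2, C6 and equate their C2, C6 entries.
Rows 1 and 2 agree on C6; apply C6→C2, C5 and equate their C2, C5 entries.
Rows 1 and 3 agree on C6; apply C6→C2, C5 and equate their C2, C5 entries.
Rows 1 and 2 agree on C2, C5, C6; apply C2, C5, C6→C1 and equate their C1 entries.
Row 2 is now all distinguished symbols — the join is lossless.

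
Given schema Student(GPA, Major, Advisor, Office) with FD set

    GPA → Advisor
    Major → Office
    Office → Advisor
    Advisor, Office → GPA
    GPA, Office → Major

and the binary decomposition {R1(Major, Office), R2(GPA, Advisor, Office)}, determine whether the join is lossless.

Yes

Common attributes: R1 ∩ R2 = {Office}.
Closure of {Office}: Office → Advisor applies, adding Advisor; Advisor, Office → GPA applies, adding GPA; GPA, Office → Major applies, adding Major. So (Office)⁺ = {GPA, Major, Advisor, Office}.
This closure contains every attribute of R1, so R1 ∩ R2 → R1. The join is lossless.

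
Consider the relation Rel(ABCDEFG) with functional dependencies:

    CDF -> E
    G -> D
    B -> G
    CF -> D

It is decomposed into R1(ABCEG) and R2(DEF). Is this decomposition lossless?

No

Common attributes: R1 ∩ R2 = {E}.
No dependency enlarges {E}, so (E)⁺ = {E}.
The closure contains neither all of R1 = {ABCEG} nor all of R2 = {DEF}, so the common attributes are not a superkey of either fragment. The join is lossy.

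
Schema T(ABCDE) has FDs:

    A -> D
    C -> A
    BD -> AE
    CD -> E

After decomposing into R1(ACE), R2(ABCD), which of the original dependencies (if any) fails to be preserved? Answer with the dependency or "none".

BD -> AE

Check BD → AE: no single fragment contains all of {ABDE}, and the restricted closure of {BD} across the fragments never reaches {AE}.
A → D is preserved.
C → A is preserved.
CD → E is preserved.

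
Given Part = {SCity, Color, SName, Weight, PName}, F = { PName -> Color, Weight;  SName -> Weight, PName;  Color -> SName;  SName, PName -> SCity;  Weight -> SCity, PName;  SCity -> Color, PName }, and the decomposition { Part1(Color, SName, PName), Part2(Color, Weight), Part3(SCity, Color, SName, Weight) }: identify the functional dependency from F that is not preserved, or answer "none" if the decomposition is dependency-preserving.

none

PName → Color, Weight: restricted closure across fragments reaches Color, Weight.
SName → Weight, PName: restricted closure across fragments reaches Weight, PName.
Color → SName lies within Part1.
SName, PName → SCity: restricted closure across fragments reaches SCity.
Weight → SCity, PName: restricted closure across fragments reaches SCity, PName.
SCity → Color, PName: restricted closure across fragments reaches Color, PName.
Every dependency is enforceable on the fragments, so the decomposition is dependency-preserving.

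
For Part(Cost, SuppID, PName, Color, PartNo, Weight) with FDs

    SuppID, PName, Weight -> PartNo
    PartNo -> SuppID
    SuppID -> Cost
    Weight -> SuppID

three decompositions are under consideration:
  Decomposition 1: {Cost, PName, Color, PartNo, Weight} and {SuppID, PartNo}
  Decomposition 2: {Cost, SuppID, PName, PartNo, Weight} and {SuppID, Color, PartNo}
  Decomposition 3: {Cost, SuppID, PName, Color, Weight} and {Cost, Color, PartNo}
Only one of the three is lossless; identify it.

Decomposition 1

Decomposition 1: common = {PartNo}, closure = {Cost, SuppID, PartNo} → lossless.
Decomposition 2: common = {SuppID, PartNo}, closure = {Cost, SuppID, PartNo} → lossy.
Decomposition 3: common = {Cost, Color}, closure = {Cost, Color} → lossy.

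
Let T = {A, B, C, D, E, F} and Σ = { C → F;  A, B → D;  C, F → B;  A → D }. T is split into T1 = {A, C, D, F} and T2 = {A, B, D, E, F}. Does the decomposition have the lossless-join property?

Common attributes: T1 ∩ T2 = {A, D, F}.
No dependency enlarges {A, D, F}, so (A, D, F)⁺ = {A, D, F}.
The closure contains neither all of T1 = {A, C, D, F} nor all of T2 = {A, B, D, E, F}, so the common attributes are not a superkey of either fragment. The join is lossy.

No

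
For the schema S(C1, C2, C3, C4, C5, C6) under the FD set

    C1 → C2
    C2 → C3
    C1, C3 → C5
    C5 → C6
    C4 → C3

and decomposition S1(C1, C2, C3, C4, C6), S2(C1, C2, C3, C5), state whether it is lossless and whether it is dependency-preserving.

lossless but not dependency-preserving

Lossless test: (C1, C2, C3)⁺ = {C1, C2, C3, C5, C6}, which contains all of one fragment — lossless.
Dependency preservation: the restricted closure of {C5} across the fragments never reaches {C6}, so C5 → C6 cannot be enforced without a join — not preserved.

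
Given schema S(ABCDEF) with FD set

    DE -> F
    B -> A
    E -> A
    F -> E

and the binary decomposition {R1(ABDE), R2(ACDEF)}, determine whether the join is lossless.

No

Common attributes: R1 ∩ R2 = {ADE}.
Closure of {ADE}: DE → F applies, adding F. So (ADE)⁺ = {ADEF}.
The closure contains neither all of R1 = {ABDE} nor all of R2 = {ACDEF}, so the common attributes are not a superkey of either fragment. The join is lossy.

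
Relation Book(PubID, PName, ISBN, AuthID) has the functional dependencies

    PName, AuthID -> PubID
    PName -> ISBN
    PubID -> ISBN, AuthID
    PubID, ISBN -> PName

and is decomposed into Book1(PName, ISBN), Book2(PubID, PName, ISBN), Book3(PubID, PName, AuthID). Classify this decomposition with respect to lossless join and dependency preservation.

lossless and dependency-preserving

Lossless test (chase): Rows 1 and 3 agree on PName; apply PName→ISBN and equate their ISBN entries. Rows 2 and 3 agree on PubID; apply PubID→ISBN, AuthID and equate their ISBN, AuthID entries. Row 2 is now all distinguished symbols — the join is lossless.
Dependency preservation: PubID → ISBN, AuthID is not contained in any single fragment, but the restricted closure of its left-hand side across the fragments still reaches the right-hand side; the remaining FDs each lie inside some fragment. All dependencies are preserved.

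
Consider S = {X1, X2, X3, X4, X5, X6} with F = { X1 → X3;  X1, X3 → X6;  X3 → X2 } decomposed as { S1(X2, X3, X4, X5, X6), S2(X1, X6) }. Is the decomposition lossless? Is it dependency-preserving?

lossy and not dependency-preserving

Lossless test: (X6)⁺ = {X6}, which is a superkey of neither fragment — lossy.
Dependency preservation: the restricted closure of {X1} across the fragments never reaches {X3}, so X1 → X3 cannot be enforced without a join — not preserved.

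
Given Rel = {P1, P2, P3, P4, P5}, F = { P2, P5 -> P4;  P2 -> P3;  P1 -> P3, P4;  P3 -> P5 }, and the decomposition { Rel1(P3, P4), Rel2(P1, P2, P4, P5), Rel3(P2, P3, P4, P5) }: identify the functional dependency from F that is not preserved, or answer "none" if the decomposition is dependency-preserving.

Check P1 → P3, P4: no single fragment contains all of {P1, P3, P4}, and the restricted closure of {P1} across the fragments never reaches {P3, P4}.
P2, P5 → P4 is preserved.
P2 → P3 is preserved.
P3 → P5 is preserved.

P1 -> P3, P4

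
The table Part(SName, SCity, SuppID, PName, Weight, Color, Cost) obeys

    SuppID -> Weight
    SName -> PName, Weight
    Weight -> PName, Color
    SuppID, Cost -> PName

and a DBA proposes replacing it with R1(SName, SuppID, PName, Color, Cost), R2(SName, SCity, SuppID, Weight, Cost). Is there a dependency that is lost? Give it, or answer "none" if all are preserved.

Check Weight → PName, Color: no single fragment contains all of {PName, Weight, Color}, and the restricted closure of {Weight} across the fragments never reaches {PName, Color}.
SuppID → Weight is preserved.
SName → PName, Weight is preserved.
SuppID, Cost → PName is preserved.

Weight -> PName, Color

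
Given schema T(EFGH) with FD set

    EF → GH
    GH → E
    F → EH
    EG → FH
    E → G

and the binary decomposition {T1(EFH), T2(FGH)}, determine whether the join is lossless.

Yes

Common attributes: T1 ∩ T2 = {FH}.
Closure of {FH}: F → EH applies, adding E; E → G applies, adding G. So (FH)⁺ = {EFGH}.
This closure contains every attribute of T1, so T1 ∩ T2 → T1. The join is lossless.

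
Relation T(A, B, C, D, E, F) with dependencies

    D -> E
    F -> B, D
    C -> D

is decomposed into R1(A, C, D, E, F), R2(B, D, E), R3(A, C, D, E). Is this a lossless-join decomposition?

Chase test. Columns are A, B, C, D, E, F; row i has aⱼ where attribute j ∈ Ri, else bᵢⱼ.
Initial tableau (one row per fragment):
  row 1: a1 b12 a3 a4 a5 a6
  row 2: b21 a2 b23 a4 a5 b26
  row 3: a1 b32 a3 a4 a5 b36
No row becomes fully distinguished — the join is lossy.

No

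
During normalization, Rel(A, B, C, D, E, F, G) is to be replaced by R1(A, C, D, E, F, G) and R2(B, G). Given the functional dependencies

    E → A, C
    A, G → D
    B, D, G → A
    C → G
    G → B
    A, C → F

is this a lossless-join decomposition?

Common attributes: R1 ∩ R2 = {G}.
Closure of {G}: G → B applies, adding B. So (G)⁺ = {B, G}.
This closure contains every attribute of R2, so R1 ∩ R2 → R2. The join is lossless.

Yes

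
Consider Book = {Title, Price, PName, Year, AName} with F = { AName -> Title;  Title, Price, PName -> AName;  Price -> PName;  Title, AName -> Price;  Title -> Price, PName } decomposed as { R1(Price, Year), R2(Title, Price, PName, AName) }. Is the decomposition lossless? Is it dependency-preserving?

lossy but dependency-preserving

Lossless test: (Price)⁺ = {Price, PName}, which is a superkey of neither fragment — lossy.
Dependency preservation: every FD's attributes lie within a single fragment, so each can be enforced locally — preserved.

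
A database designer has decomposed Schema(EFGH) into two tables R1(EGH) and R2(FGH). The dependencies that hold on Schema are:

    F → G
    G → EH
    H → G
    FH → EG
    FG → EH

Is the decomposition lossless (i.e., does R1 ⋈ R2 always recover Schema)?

Yes

Common attributes: R1 ∩ R2 = {GH}.
Closure of {GH}: G → EH applies, adding E. So (GH)⁺ = {EGH}.
This closure contains every attribute of R1, so R1 ∩ R2 → R1. The join is lossless.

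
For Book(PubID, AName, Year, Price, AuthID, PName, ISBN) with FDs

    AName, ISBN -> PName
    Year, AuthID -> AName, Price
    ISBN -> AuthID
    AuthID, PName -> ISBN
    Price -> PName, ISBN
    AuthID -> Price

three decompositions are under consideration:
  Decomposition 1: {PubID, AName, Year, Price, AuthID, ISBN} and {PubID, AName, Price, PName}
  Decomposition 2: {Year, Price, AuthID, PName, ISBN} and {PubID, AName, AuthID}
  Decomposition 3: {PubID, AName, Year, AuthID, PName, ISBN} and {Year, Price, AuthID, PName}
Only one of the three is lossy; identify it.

Decomposition 1: common = {PubID, AName, Price}, closure = {PubID, AName, Price, AuthID, PName, ISBN} → lossless.
Decomposition 2: common = {AuthID}, closure = {Price, AuthID, PName, ISBN} → lossy.
Decomposition 3: common = {Year, AuthID, PName}, closure = {AName, Year, Price, AuthID, PName, ISBN} → lossless.

Decomposition 2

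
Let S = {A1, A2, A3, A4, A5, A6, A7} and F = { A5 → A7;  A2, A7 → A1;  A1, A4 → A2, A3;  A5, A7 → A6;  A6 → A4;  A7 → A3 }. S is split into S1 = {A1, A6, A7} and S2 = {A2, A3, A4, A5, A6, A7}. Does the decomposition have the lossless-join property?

No

Common attributes: S1 ∩ S2 = {A6, A7}.
Closure of {A6, A7}: A6 → A4 applies, adding A4; A7 → A3 applies, adding A3. So (A6, A7)⁺ = {A3, A4, A6, A7}.
The closure contains neither all of S1 = {A1, A6, A7} nor all of S2 = {A2, A3, A4, A5, A6, A7}, so the common attributes are not a superkey of either fragment. The join is lossy.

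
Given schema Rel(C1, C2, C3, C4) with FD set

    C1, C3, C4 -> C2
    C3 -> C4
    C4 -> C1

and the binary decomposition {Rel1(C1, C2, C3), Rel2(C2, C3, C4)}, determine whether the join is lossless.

Yes

Common attributes: Rel1 ∩ Rel2 = {C2, C3}.
Closure of {C2, C3}: C3 → C4 applies, adding C4; C4 → C1 applies, adding C1. So (C2, C3)⁺ = {C1, C2, C3, C4}.
This closure contains every attribute of Rel1, so Rel1 ∩ Rel2 → Rel1. The join is lossless.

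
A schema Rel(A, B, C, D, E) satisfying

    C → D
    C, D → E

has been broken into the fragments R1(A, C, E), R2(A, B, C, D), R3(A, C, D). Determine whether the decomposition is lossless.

Yes

Chase test. Columns are A, B, C, D, E; row i has aⱼ where attribute j ∈ Ri, else bᵢⱼ.
Initial tableau (one row per fragment):
  row 1: a1 b12 a3 b14 a5
  row 2: a1 a2 a3 a4 b25
  row 3: a1 b32 a3 a4 b35
Rows 1 and 2 agree on C; apply C→D and equate their D entries.
Rows 1 and 2 agree on C, D; apply C, D→E and equate their E entries.
Rows 1 and 3 agree on C, D; apply C, D→E and equate their E entries.
Row 2 is now all distinguished symbols — the join is lossless.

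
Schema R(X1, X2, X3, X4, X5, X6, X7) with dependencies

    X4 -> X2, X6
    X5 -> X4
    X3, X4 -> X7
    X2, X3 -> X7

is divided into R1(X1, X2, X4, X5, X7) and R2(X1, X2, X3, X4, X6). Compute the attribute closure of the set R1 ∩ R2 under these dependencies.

R1 ∩ R2 = {X1, X2, X4}.
X4 → X2, X6 applies, adding X6
Closure: {X1, X2, X4, X6}.

X1, X2, X4, X6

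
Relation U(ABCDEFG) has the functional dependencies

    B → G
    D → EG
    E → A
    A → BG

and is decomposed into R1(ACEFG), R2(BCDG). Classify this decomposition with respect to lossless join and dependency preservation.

Lossless test: (CG)⁺ = {CG}, which is a superkey of neither fragment — lossy.
Dependency preservation: the restricted closure of {D} across the fragments never reaches {EG}, so D → EG cannot be enforced without a join — not preserved.

lossy and not dependency-preserving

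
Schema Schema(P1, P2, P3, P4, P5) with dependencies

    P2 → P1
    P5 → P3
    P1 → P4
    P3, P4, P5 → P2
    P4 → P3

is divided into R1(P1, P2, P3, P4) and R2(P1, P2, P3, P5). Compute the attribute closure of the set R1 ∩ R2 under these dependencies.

P1, P2, P3, P4

R1 ∩ R2 = {P1, P2, P3}.
P1 → P4 applies, adding P4
Closure: {P1, P2, P3, P4}.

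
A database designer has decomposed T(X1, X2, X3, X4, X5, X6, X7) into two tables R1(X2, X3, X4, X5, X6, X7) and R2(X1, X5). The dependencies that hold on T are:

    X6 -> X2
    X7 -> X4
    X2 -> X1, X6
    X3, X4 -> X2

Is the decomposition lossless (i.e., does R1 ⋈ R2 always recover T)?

No

Common attributes: R1 ∩ R2 = {X5}.
No dependency enlarges {X5}, so (X5)⁺ = {X5}.
The closure contains neither all of R1 = {X2, X3, X4, X5, X6, X7} nor all of R2 = {X1, X5}, so the common attributes are not a superkey of either fragment. The join is lossy.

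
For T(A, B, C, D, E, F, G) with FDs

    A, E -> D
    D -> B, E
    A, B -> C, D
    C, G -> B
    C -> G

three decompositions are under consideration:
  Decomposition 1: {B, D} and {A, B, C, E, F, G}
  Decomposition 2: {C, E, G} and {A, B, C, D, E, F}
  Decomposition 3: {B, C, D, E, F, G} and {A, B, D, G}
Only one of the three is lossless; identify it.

Decomposition 1: common = {B}, closure = {B} → lossy.
Decomposition 2: common = {C, E}, closure = {B, C, E, G} → lossless.
Decomposition 3: common = {B, D, G}, closure = {B, D, E, G} → lossy.

Decomposition 2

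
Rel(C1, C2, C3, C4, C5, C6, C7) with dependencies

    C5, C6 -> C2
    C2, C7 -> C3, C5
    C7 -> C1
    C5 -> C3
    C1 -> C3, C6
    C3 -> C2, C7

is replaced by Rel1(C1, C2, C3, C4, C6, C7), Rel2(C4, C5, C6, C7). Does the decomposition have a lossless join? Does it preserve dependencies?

lossless and dependency-preserving

Lossless test: (C4, C6, C7)⁺ = {C1, C2, C3, C4, C5, C6, C7}, which contains all of one fragment — lossless.
Dependency preservation: C5, C6 → C2; C2, C7 → C3, C5; C5 → C3 are not contained in any single fragment, but the restricted closure of each left-hand side across the fragments still reaches the right-hand side; the remaining FDs each lie inside some fragment. All dependencies are preserved.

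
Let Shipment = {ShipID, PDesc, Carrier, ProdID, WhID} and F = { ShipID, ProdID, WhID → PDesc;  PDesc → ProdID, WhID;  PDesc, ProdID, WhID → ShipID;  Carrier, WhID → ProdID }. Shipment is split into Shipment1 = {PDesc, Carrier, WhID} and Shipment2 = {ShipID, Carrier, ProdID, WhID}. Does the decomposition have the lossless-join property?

No

Common attributes: Shipment1 ∩ Shipment2 = {Carrier, WhID}.
Closure of {Carrier, WhID}: Carrier, WhID → ProdID applies, adding ProdID. So (Carrier, WhID)⁺ = {Carrier, ProdID, WhID}.
The closure contains neither all of Shipment1 = {PDesc, Carrier, WhID} nor all of Shipment2 = {ShipID, Carrier, ProdID, WhID}, so the common attributes are not a superkey of either fragment. The join is lossy.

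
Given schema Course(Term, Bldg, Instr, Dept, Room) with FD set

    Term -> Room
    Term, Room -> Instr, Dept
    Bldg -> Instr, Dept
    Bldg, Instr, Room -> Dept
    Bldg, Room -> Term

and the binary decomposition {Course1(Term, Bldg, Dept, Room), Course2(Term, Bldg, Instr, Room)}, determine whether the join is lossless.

Common attributes: Course1 ∩ Course2 = {Term, Bldg, Room}.
Closure of {Term, Bldg, Room}: Term, Room → Instr, Dept applies, adding Instr, Dept. So (Term, Bldg, Room)⁺ = {Term, Bldg, Instr, Dept, Room}.
This closure contains every attribute of Course1, so Course1 ∩ Course2 → Course1. The join is lossless.

Yes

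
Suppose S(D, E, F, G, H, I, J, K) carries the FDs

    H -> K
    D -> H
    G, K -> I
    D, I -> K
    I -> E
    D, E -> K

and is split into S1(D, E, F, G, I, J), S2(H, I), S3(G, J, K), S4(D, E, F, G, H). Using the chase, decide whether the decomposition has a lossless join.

No

Chase test. Columns are D, E, F, G, H, I, J, K; row i has aⱼ where attribute j ∈ Si, else bᵢⱼ.
Initial tableau (one row per fragment):
  row 1: a1 a2 a3 a4 b15 a6 a7 b18
  row 2: b21 b22 b23 b24 a5 a6 b27 b28
  row 3: b31 b32 b33 a4 b35 b36 a7 a8
  row 4: a1 a2 a3 a4 a5 b46 b47 b48
Rows 2 and 4 agree on H; apply H→K and equate their K entries.
Rows 1 and 4 agree on D; apply D→H and equate their H entries.
Rows 1 and 2 agree on I; apply I→E and equate their E entries.
Rows 1 and 4 agree on D, E; apply D, E→K and equate their K entries.
Rows 1 and 4 agree on G, K; apply G, K→I and equate their I entries.
No row becomes fully distinguished — the join is lossy.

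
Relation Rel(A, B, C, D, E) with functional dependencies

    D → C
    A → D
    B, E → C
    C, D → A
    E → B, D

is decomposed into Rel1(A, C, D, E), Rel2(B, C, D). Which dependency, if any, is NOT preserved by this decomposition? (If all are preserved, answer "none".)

Check E → B, D: no single fragment contains all of {B, D, E}, and the restricted closure of {E} across the fragments never reaches {B, D}.
D → C is preserved.
A → D is preserved.
B, E → C is preserved.
C, D → A is preserved.

E → B, D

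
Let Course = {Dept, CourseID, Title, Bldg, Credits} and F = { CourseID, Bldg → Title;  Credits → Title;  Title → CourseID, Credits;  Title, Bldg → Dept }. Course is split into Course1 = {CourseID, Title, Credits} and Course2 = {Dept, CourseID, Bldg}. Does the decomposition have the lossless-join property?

No

Common attributes: Course1 ∩ Course2 = {CourseID}.
No dependency enlarges {CourseID}, so (CourseID)⁺ = {CourseID}.
The closure contains neither all of Course1 = {CourseID, Title, Credits} nor all of Course2 = {Dept, CourseID, Bldg}, so the common attributes are not a superkey of either fragment. The join is lossy.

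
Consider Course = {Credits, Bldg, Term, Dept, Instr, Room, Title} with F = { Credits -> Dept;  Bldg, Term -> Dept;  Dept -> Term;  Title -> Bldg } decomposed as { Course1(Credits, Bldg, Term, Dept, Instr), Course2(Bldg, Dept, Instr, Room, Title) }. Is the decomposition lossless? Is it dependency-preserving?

Lossless test: (Bldg, Dept, Instr)⁺ = {Bldg, Term, Dept, Instr}, which is a superkey of neither fragment — lossy.
Dependency preservation: every FD's attributes lie within a single fragment, so each can be enforced locally — preserved.

lossy but dependency-preserving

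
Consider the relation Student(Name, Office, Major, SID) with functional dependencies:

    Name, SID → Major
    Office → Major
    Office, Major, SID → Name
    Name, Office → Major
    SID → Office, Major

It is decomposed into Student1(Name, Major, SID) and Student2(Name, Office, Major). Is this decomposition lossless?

No

Common attributes: Student1 ∩ Student2 = {Name, Major}.
No dependency enlarges {Name, Major}, so (Name, Major)⁺ = {Name, Major}.
The closure contains neither all of Student1 = {Name, Major, SID} nor all of Student2 = {Name, Office, Major}, so the common attributes are not a superkey of either fragment. The join is lossy.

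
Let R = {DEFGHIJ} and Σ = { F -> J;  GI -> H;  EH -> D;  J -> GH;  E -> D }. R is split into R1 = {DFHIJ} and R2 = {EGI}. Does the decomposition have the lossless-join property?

No

Common attributes: R1 ∩ R2 = {I}.
No dependency enlarges {I}, so (I)⁺ = {I}.
The closure contains neither all of R1 = {DFHIJ} nor all of R2 = {EGI}, so the common attributes are not a superkey of either fragment. The join is lossy.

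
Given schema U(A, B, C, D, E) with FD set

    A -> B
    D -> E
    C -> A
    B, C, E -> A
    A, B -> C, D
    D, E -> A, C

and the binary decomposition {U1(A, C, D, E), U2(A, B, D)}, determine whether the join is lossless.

Yes

Common attributes: U1 ∩ U2 = {A, D}.
Closure of {A, D}: A → B applies, adding B; D → E applies, adding E; A, B → C, D applies, adding C. So (A, D)⁺ = {A, B, C, D, E}.
This closure contains every attribute of U1, so U1 ∩ U2 → U1. The join is lossless.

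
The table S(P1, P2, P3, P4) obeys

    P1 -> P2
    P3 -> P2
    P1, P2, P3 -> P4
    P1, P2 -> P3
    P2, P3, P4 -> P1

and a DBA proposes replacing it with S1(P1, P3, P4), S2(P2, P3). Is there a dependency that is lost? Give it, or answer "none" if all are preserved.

none

P1 → P2: restricted closure across fragments reaches P2.
P3 → P2 lies within S2.
P1, P2, P3 → P4: restricted closure across fragments reaches P4.
P1, P2 → P3: restricted closure across fragments reaches P3.
P2, P3, P4 → P1: restricted closure across fragments reaches P1.
Every dependency is enforceable on the fragments, so the decomposition is dependency-preserving.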